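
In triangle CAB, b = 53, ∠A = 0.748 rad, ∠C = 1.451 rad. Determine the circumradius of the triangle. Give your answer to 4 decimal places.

The third angle is ∠B = π − ∠C − ∠A = 0.943 rad.
Law of sines: c = b·sin C/sin B ≈ 65.037.
Law of sines: a = b·sin A/sin B ≈ 44.556.
Circumradius = b/(2 sin B) ≈ 32.753.

32.7531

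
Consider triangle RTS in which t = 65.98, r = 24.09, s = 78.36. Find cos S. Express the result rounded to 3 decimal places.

cos S ≈ -0.380

By the law of cosines, cos S = (r² + t² − s²) / (2·r·t) ≈ -0.37956, so ∠S ≈ 112.31°.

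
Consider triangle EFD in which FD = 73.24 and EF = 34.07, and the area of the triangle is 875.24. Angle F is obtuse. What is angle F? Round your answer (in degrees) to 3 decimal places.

From area = ½·EF·FD·sin F, we get sin F = 2·area/(EF·FD) ≈ 0.70151.
Taking the obtuse solution, ∠F ≈ 135.45°.

∠F ≈ 135.451°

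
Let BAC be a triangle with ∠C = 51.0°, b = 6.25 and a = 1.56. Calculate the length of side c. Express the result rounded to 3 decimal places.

5.406

By the law of cosines, c² = b² + a² − 2·b·a·cos C = 29.224, so c ≈ 5.406.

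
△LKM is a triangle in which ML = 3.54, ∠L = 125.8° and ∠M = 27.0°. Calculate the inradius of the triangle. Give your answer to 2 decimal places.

r ≈ 0.76

The third angle is ∠K = 180° − ∠M − ∠L = 27.20°.
Law of sines: KM = ML·sin L/sin K ≈ 6.2813.
Law of sines: LK = ML·sin M/sin K ≈ 3.5159.
Area = ½·ML·KM·sin M ≈ 5.0474.
Semiperimeter s = (6.2813+3.54+3.5159)/2 = 6.6686.
Inradius = area/s = 5.0474/6.6686 ≈ 0.75689.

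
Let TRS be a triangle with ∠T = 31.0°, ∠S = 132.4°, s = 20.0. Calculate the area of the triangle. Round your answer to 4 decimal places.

The third angle is ∠R = 180° − ∠S − ∠T = 16.60°.
Law of sines: t = s·sin T/sin S ≈ 13.949.
Law of sines: r = s·sin R/sin S ≈ 7.7375.
Area = ½·s·t·sin R ≈ 39.851.

area ≈ 39.8509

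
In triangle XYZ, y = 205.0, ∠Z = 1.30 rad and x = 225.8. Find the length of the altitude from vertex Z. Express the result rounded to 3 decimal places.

h_Z ≈ 170.733

By the law of cosines, z² = x² + y² − 2·x·y·cos Z = 68246, so z ≈ 261.24.
Area = ½·x·y·sin Z ≈ 22301.
The altitude from Z has length 2·area/z ≈ 170.73.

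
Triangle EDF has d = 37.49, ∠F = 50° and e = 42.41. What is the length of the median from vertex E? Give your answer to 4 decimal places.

m_E ≈ 28.8644

By the law of cosines, f² = e² + d² − 2·e·d·cos F = 1160.1, so f ≈ 34.06.
Median from E: ½√(2·d² + 2·f² − e²) ≈ 28.864.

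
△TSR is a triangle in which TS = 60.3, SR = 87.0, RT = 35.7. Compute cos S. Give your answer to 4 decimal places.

By the law of cosines, cos S = (TS² + SR² − RT²) / (2·TS·SR) ≈ 0.94647, so ∠S ≈ 18.83°.

0.9465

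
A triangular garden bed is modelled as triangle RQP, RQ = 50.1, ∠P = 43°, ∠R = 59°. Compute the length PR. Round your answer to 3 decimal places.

The third angle is ∠Q = 180° − ∠P − ∠R = 78.00°.
Law of sines: PR = RQ·sin Q/sin P ≈ 71.855.

71.855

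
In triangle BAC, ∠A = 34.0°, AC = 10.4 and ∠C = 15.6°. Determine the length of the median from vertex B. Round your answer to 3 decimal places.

The third angle is ∠B = 180° − ∠A − ∠C = 130.40°.
Law of sines: CB = AC·sin A/sin B ≈ 7.6367.
Law of sines: BA = AC·sin C/sin B ≈ 3.6725.
Median from B: ½√(2·CB² + 2·BA² − AC²) ≈ 2.9771.

2.977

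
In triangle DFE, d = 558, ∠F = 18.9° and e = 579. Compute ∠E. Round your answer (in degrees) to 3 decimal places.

∠E ≈ 86.882°

By the law of cosines, f² = e² + d² − 2·e·d·cos F = 35279, so f ≈ 187.83.
Law of cosines again: cos E = (d² + f² − e²)/(2·d·f) ≈ 0.05439, so ∠E ≈ 86.88°.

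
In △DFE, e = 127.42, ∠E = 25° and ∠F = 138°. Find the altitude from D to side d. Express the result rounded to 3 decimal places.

The third angle is ∠D = 180° − ∠F − ∠E = 17.00°.
Law of sines: d = e·sin D/sin E ≈ 88.15.
Law of sines: f = e·sin F/sin E ≈ 201.74.
Area = ½·e·d·sin F ≈ 3757.9.
The altitude from D has length 2·area/d ≈ 85.261.

h_D ≈ 85.261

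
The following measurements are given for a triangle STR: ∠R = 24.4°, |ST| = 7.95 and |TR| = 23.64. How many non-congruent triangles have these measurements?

0

|TR|·sin R = 23.64·sin(24.4°) ≈ 9.766.
Since |ST| = 7.95 < 9.766 = |TR| sin R, no triangle exists.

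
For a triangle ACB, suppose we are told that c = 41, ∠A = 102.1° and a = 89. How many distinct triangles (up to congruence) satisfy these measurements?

1

c·sin A = 41·sin(102.1°) ≈ 40.09.
Since ∠A is not acute, a triangle exists only if a > c; here a > c, so there is exactly one triangle.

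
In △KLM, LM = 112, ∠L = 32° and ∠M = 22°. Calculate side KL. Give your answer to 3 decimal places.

51.860

The third angle is ∠K = 180° − ∠L − ∠M = 126.00°.
Law of sines: KL = LM·sin M/sin K ≈ 51.86.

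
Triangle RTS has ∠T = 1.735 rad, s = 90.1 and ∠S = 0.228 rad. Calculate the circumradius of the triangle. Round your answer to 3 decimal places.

The third angle is ∠R = π − ∠T − ∠S = 1.179 rad.
Law of sines: r = s·sin R/sin S ≈ 368.35.
Law of sines: t = s·sin T/sin S ≈ 393.26.
Circumradius = s/(2 sin S) ≈ 199.31.

199.310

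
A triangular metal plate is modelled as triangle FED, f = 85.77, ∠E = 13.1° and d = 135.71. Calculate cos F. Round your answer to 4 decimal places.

0.9371

By the law of cosines, e² = d² + f² − 2·d·f·cos E = 3099.8, so e ≈ 55.676.
Law of cosines again: cos F = (e² + d² − f²)/(2·e·d) ≈ 0.93706, so ∠F ≈ 20.44°.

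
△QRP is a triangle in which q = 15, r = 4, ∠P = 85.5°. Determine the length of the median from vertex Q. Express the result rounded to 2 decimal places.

By the law of cosines, p² = q² + r² − 2·q·r·cos P = 231.58, so p ≈ 15.218.
Median from Q: ½√(2·r² + 2·p² − q²) ≈ 8.2184.

m_Q ≈ 8.22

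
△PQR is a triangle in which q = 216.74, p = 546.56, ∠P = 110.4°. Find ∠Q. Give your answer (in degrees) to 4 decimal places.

21.8194

Law of sines: sin Q = q·sin P/p ≈ 0.37168.
Since p ≥ q, only the acute value applies: ∠Q ≈ 21.82°.
Then ∠R = 180° − ∠P − ∠Q ≈ 47.78°.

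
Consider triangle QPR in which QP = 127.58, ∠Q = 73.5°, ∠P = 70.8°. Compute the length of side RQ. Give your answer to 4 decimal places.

The third angle is ∠R = 180° − ∠Q − ∠P = 35.70°.
Law of sines: RQ = QP·sin P/sin R ≈ 206.47.

206.4696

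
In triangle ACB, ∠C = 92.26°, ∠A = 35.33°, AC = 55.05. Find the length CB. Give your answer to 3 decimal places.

The third angle is ∠B = 180° − ∠A − ∠C = 52.41°.
Law of sines: CB = AC·sin A/sin B ≈ 40.175.

40.175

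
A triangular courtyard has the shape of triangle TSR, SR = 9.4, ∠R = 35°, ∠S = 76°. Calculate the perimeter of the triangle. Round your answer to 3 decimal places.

The third angle is ∠T = 180° − ∠S − ∠R = 69.00°.
Law of sines: RT = SR·sin S/sin T ≈ 9.7697.
Law of sines: TS = SR·sin R/sin T ≈ 5.7752.
Semiperimeter s = (9.4+9.7697+5.7752)/2 = 12.472.
Perimeter = 9.4 + 9.7697 + 5.7752 = 24.945.

24.945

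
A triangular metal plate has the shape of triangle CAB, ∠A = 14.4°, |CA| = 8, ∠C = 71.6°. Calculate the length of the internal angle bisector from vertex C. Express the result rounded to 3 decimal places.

2.590

The third angle is ∠B = 180° − ∠C − ∠A = 94.00°.
Law of sines: |AB| = |CA|·sin C/sin B ≈ 7.6095.
Law of sines: |BC| = |CA|·sin A/sin B ≈ 1.9944.
The bisector from C has length 2·|BC|·|CA|·cos(∠C/2)/(|BC|+|CA|) ≈ 2.5896.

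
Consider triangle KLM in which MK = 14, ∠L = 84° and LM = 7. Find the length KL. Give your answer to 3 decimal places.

12.878

Law of sines: sin K = LM·sin L/MK ≈ 0.49726.
Since MK ≥ LM, only the acute value applies: ∠K ≈ 29.82°.
Then ∠M = 180° − ∠L − ∠K ≈ 66.18°.
Law of sines gives KL = MK·sin M/sin L ≈ 12.878.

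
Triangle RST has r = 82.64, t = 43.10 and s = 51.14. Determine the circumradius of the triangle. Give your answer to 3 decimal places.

48.892

By the law of cosines, cos R = (s² + t² − r²) / (2·s·t) ≈ -0.53455, so ∠R ≈ 122.31°.
Circumradius = r/(2 sin R) ≈ 48.892.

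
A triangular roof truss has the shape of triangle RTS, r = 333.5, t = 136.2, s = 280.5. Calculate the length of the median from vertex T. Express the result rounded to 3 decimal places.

Median from T: ½√(2·s² + 2·r² − t²) ≈ 300.52.

300.522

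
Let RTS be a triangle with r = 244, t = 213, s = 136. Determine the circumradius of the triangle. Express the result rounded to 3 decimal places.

122.342

By the law of cosines, cos R = (t² + s² − r²) / (2·t·s) ≈ 0.07472, so ∠R ≈ 85.71°.
Circumradius = r/(2 sin R) ≈ 122.34.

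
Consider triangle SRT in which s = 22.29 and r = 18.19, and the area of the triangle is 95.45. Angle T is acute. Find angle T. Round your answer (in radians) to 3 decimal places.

From area = ½·s·r·sin T, we get sin T = 2·area/(s·r) ≈ 0.47083.
Taking the acute solution, ∠T ≈ 0.490 rad.

∠T ≈ 0.490 rad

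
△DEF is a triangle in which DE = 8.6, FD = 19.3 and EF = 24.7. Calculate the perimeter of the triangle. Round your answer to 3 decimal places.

perimeter ≈ 52.600

Perimeter = 24.7 + 19.3 + 8.6 = 52.6.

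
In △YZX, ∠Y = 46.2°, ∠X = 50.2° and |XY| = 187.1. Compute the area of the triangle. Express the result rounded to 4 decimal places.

The third angle is ∠Z = 180° − ∠X − ∠Y = 83.60°.
Law of sines: |ZX| = |XY|·sin Y/sin Z ≈ 135.89.
Law of sines: |YZ| = |XY|·sin X/sin Z ≈ 144.65.
Area = ½·|XY|·|ZX|·sin X ≈ 9766.7.

area ≈ 9766.6826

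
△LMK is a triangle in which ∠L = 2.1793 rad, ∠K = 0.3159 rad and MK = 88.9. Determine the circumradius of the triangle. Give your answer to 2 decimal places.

The third angle is ∠M = π − ∠K − ∠L = 0.6464 rad.
Law of sines: KL = MK·sin M/sin L ≈ 65.259.
Law of sines: LM = MK·sin K/sin L ≈ 33.661.
Circumradius = MK/(2 sin L) ≈ 54.174.

54.17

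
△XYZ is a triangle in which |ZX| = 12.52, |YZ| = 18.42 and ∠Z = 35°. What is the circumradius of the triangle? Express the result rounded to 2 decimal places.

9.48

By the law of cosines, |XY|² = |YZ|² + |ZX|² − 2·|YZ|·|ZX|·cos Z = 118.22, so |XY| ≈ 10.873.
Area = ½·|YZ|·|ZX|·sin Z ≈ 66.139.
Circumradius = |XY|/(2 sin Z) ≈ 9.4783.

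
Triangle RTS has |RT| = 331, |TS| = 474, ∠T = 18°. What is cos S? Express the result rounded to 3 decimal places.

cos S ≈ 0.841

By the law of cosines, |SR|² = |RT|² + |TS|² − 2·|RT|·|TS|·cos T = 35807, so |SR| ≈ 189.23.
Law of cosines again: cos S = (|TS|² + |SR|² − |RT|²)/(2·|TS|·|SR|) ≈ 0.84132, so ∠S ≈ 32.72°.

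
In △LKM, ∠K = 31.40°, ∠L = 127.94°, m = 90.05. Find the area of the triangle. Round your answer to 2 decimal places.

The third angle is ∠M = 180° − ∠L − ∠K = 20.66°.
Law of sines: l = m·sin L/sin M ≈ 201.29.
Law of sines: k = m·sin K/sin M ≈ 132.98.
Area = ½·m·l·sin K ≈ 4721.9.

area ≈ 4721.88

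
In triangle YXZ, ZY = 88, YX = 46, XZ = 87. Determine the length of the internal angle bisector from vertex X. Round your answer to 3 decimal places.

t_X ≈ 47.434

By the law of cosines, cos X = (YX² + XZ² − ZY²) / (2·YX·XZ) ≈ 0.24250, so ∠X ≈ 75.97°.
The bisector from X has length 2·YX·XZ·cos(∠X/2)/(YX+XZ) ≈ 47.434.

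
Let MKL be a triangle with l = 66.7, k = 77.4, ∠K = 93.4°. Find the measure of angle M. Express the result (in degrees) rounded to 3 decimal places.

27.256

Law of sines: sin L = l·sin K/k ≈ 0.86024.
Since k ≥ l, only the acute value applies: ∠L ≈ 59.34°.
Then ∠M = 180° − ∠K − ∠L ≈ 27.26°.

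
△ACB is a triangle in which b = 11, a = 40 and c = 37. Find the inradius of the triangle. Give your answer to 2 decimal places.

Semiperimeter s = (40 + 37 + 11)/2 = 44.
Heron's formula: area = √(44·4·7·33) ≈ 201.63.
Inradius = area/s = 201.63/44 ≈ 4.5826.

4.58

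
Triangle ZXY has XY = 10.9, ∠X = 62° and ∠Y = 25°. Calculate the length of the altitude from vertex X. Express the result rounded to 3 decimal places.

4.607

The third angle is ∠Z = 180° − ∠X − ∠Y = 93.00°.
Law of sines: YZ = XY·sin X/sin Z ≈ 9.6373.
Law of sines: ZX = XY·sin Y/sin Z ≈ 4.6129.
Area = ½·XY·YZ·sin Y ≈ 22.197.
The altitude from X has length 2·area/YZ ≈ 4.6065.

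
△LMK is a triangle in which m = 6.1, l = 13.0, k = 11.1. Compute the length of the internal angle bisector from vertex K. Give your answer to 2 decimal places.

7.25

By the law of cosines, cos K = (l² + m² − k²) / (2·l·m) ≈ 0.52333, so ∠K ≈ 58.44°.
The bisector from K has length 2·l·m·cos(∠K/2)/(l+m) ≈ 7.2469.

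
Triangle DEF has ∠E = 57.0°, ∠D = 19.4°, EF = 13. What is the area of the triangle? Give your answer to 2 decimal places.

207.37

The third angle is ∠F = 180° − ∠D − ∠E = 103.60°.
Law of sines: FD = EF·sin E/sin D ≈ 32.824.
Law of sines: DE = EF·sin F/sin D ≈ 38.04.
Area = ½·EF·FD·sin F ≈ 207.37.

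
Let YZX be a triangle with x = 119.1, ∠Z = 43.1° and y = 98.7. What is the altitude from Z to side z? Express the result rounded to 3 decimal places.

By the law of cosines, z² = x² + y² − 2·x·y·cos Z = 6760.1, so z ≈ 82.22.
Area = ½·x·y·sin Z ≈ 4016.
The altitude from Z has length 2·area/z ≈ 97.689.

h_Z ≈ 97.689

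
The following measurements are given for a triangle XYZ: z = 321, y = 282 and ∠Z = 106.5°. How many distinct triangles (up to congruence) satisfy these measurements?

y·sin Z = 282·sin(106.5°) ≈ 270.4.
Since ∠Z is not acute, a triangle exists only if z > y; here z > y, so there is exactly one triangle.

1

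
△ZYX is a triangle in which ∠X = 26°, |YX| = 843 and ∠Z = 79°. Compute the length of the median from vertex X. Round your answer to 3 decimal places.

The third angle is ∠Y = 180° − ∠X − ∠Z = 75.00°.
Law of sines: |XZ| = |YX|·sin Y/sin Z ≈ 829.52.
Law of sines: |ZY| = |YX|·sin X/sin Z ≈ 376.46.
Median from X: ½√(2·|YX|² + 2·|XZ|² − |ZY|²) ≈ 814.83.

m_X ≈ 814.826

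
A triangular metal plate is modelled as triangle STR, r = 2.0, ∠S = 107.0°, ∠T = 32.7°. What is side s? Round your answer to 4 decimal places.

The third angle is ∠R = 180° − ∠S − ∠T = 40.30°.
Law of sines: s = r·sin S/sin R ≈ 2.9571.

2.9571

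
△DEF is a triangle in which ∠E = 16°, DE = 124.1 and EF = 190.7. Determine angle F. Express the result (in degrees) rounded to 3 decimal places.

By the law of cosines, FD² = DE² + EF² − 2·DE·EF·cos E = 6269.1, so FD ≈ 79.178.
Law of cosines again: cos F = (EF² + FD² − DE²)/(2·EF·FD) ≈ 0.90186, so ∠F ≈ 25.60°.

25.596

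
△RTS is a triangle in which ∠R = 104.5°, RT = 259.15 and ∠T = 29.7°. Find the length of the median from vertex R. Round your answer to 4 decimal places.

m_R ≈ 137.8343

The third angle is ∠S = 180° − ∠R − ∠T = 45.80°.
Law of sines: TS = RT·sin R/sin S ≈ 349.97.
Law of sines: SR = RT·sin T/sin S ≈ 179.1.
Median from R: ½√(2·SR² + 2·RT² − TS²) ≈ 137.83.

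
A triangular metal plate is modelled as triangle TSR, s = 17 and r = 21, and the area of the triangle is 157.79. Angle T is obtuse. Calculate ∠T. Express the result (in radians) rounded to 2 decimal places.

∠T ≈ 2.06 rad

From area = ½·s·r·sin T, we get sin T = 2·area/(s·r) ≈ 0.88398.
Taking the obtuse solution, ∠T ≈ 2.0573 rad.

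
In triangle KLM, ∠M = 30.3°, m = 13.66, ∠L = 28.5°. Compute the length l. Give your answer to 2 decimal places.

12.92

The third angle is ∠K = 180° − ∠L − ∠M = 121.20°.
Law of sines: l = m·sin L/sin M ≈ 12.919.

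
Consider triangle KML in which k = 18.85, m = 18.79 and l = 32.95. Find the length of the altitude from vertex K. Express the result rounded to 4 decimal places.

h_K ≈ 15.9027

Semiperimeter s = (18.85 + 18.79 + 32.95)/2 = 35.295.
Heron's formula: area = √(35.295·16.445·16.505·2.345) ≈ 149.88.
The altitude from K has length 2·area/k ≈ 15.903.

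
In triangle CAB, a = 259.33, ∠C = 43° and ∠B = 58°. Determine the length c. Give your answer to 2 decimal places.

The third angle is ∠A = 180° − ∠B − ∠C = 79.00°.
Law of sines: c = a·sin C/sin A ≈ 180.17.

180.17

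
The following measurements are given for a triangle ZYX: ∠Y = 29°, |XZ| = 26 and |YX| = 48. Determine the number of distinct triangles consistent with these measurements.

2

|YX|·sin Y = 48·sin(29°) ≈ 23.27.
Since |YX| sin Y < |XZ| < |YX| (23.27 < 26 < 48), two triangles exist.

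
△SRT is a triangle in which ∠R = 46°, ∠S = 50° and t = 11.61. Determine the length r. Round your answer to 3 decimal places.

The third angle is ∠T = 180° − ∠S − ∠R = 84.00°.
Law of sines: r = t·sin R/sin T ≈ 8.3975.

8.398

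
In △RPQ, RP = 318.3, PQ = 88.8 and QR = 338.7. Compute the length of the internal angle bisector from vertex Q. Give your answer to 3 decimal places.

t_Q ≈ 115.771

By the law of cosines, cos Q = (PQ² + QR² − RP²) / (2·PQ·QR) ≈ 0.35390, so ∠Q ≈ 1.209 rad.
The bisector from Q has length 2·PQ·QR·cos(∠Q/2)/(PQ+QR) ≈ 115.77.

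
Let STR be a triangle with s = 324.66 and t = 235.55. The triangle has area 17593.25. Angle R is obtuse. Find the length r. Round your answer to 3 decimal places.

544.687

From area = ½·s·t·sin R, we get sin R = 2·area/(s·t) ≈ 0.46011.
Taking the obtuse solution, ∠R ≈ 152.61°.
Law of cosines then gives r ≈ 544.69.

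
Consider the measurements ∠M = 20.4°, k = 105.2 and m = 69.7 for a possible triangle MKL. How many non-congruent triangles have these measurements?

2

k·sin M = 105.2·sin(20.4°) ≈ 36.67.
Since k sin M < m < k (36.67 < 69.7 < 105.2), two triangles exist.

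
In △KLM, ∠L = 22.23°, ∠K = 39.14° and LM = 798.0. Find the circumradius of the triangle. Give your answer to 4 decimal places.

The third angle is ∠M = 180° − ∠K − ∠L = 118.63°.
Law of sines: MK = LM·sin L/sin K ≈ 478.29.
Law of sines: KL = LM·sin M/sin K ≈ 1109.6.
Circumradius = LM/(2 sin K) ≈ 632.11.

R ≈ 632.1118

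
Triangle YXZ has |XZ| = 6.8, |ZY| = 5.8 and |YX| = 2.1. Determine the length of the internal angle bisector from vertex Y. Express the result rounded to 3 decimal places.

By the law of cosines, cos Y = (|ZY|² + |YX|² − |XZ|²) / (2·|ZY|·|YX|) ≈ -0.33621, so ∠Y ≈ 109.65°.
The bisector from Y has length 2·|ZY|·|YX|·cos(∠Y/2)/(|ZY|+|YX|) ≈ 1.7764.

t_Y ≈ 1.776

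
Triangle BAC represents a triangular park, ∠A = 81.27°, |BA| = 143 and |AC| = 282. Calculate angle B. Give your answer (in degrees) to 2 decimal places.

70.23

By the law of cosines, |CB|² = |BA|² + |AC|² − 2·|BA|·|AC|·cos A = 87732, so |CB| ≈ 296.2.
Law of cosines again: cos B = (|CB|² + |BA|² − |AC|²)/(2·|CB|·|BA|) ≈ 0.33829, so ∠B ≈ 70.23°.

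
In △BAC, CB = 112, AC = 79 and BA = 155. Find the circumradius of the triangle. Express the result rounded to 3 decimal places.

81.139

By the law of cosines, cos B = (CB² + BA² − AC²) / (2·CB·BA) ≈ 0.87350, so ∠B ≈ 0.508 rad.
Circumradius = AC/(2 sin B) ≈ 81.139.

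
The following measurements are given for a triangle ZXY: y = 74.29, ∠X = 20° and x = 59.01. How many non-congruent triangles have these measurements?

y·sin X = 74.29·sin(20°) ≈ 25.41.
Since y sin X < x < y (25.41 < 59.01 < 74.29), two triangles exist.

2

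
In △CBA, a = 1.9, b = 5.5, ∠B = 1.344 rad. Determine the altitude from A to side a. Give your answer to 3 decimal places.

5.463

Law of sines: sin A = a·sin B/b ≈ 0.33661.
Since b ≥ a, only the acute value applies: ∠A ≈ 0.343 rad.
Then ∠C = π − ∠B − ∠A ≈ 1.454 rad.
Law of sines gives c = b·sin C/sin B ≈ 5.6063.
Area = ½·b·a·sin C ≈ 5.1896.
The altitude from A has length 2·area/a ≈ 5.4627.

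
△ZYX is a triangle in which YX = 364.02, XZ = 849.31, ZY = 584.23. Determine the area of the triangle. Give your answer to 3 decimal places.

Semiperimeter s = (364.02 + 849.31 + 584.23)/2 = 898.78.
Heron's formula: area = √(898.78·534.76·49.47·314.55) ≈ 86481.

86481.250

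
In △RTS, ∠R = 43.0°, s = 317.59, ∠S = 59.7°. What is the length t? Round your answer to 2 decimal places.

The third angle is ∠T = 180° − ∠S − ∠R = 77.30°.
Law of sines: t = s·sin T/sin S ≈ 358.84.

358.84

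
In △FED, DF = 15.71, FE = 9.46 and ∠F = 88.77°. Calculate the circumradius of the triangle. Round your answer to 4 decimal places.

9.0839

By the law of cosines, ED² = DF² + FE² − 2·DF·FE·cos F = 329.92, so ED ≈ 18.164.
Area = ½·DF·FE·sin F ≈ 74.291.
Circumradius = ED/(2 sin F) ≈ 9.0839.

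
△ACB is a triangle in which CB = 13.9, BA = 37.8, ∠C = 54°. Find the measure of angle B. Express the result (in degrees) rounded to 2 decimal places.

Law of sines: sin A = CB·sin C/BA ≈ 0.29750.
Since BA ≥ CB, only the acute value applies: ∠A ≈ 17.31°.
Then ∠B = 180° − ∠C − ∠A ≈ 108.69°.

108.69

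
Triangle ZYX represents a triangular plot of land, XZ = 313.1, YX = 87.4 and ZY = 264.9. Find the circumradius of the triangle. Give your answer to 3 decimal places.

174.020

By the law of cosines, cos Z = (XZ² + ZY² − YX²) / (2·XZ·ZY) ≈ 0.96796, so ∠Z ≈ 14.54°.
Circumradius = YX/(2 sin Z) ≈ 174.02.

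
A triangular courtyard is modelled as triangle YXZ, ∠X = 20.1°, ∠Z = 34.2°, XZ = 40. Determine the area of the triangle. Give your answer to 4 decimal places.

The third angle is ∠Y = 180° − ∠X − ∠Z = 125.70°.
Law of sines: ZY = XZ·sin X/sin Y ≈ 16.927.
Law of sines: YX = XZ·sin Z/sin Y ≈ 27.686.
Area = ½·XZ·ZY·sin Z ≈ 190.29.

190.2912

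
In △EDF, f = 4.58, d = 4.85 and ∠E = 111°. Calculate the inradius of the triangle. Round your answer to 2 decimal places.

1.21

By the law of cosines, e² = d² + f² − 2·d·f·cos E = 60.42, so e ≈ 7.773.
Area = ½·d·f·sin E ≈ 10.369.
Semiperimeter s = (7.773+4.85+4.58)/2 = 8.6015.
Inradius = area/s = 10.369/8.6015 ≈ 1.2055.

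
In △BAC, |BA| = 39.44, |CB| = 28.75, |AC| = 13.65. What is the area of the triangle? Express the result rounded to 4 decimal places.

Semiperimeter s = (13.65 + 28.75 + 39.44)/2 = 40.92.
Heron's formula: area = √(40.92·27.27·12.17·1.48) ≈ 141.77.

area ≈ 141.7707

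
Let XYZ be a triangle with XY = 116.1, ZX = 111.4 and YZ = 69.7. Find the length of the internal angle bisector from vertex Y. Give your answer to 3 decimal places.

By the law of cosines, cos Y = (XY² + YZ² − ZX²) / (2·XY·YZ) ≈ 0.36624, so ∠Y ≈ 68.52°.
The bisector from Y has length 2·XY·YZ·cos(∠Y/2)/(XY+YZ) ≈ 71.994.

71.994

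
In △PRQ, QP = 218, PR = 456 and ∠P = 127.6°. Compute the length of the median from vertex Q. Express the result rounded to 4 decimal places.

m_Q ≈ 400.2016

By the law of cosines, RQ² = QP² + PR² − 2·QP·PR·cos P = 3.7677e+05, so RQ ≈ 613.81.
Median from Q: ½√(2·RQ² + 2·QP² − PR²) ≈ 400.2.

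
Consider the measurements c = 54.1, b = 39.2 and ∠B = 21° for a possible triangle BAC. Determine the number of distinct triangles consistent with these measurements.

2

c·sin B = 54.1·sin(21°) ≈ 19.39.
Since c sin B < b < c (19.39 < 39.2 < 54.1), two triangles exist.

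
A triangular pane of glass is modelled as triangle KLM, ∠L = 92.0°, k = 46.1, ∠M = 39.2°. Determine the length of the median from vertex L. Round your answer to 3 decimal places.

29.581

The third angle is ∠K = 180° − ∠L − ∠M = 48.80°.
Law of sines: l = k·sin L/sin K ≈ 61.232.
Law of sines: m = k·sin M/sin K ≈ 38.724.
Median from L: ½√(2·m² + 2·k² − l²) ≈ 29.581.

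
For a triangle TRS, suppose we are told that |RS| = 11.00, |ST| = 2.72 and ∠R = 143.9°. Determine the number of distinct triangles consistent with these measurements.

|RS|·sin R = 11.00·sin(143.9°) ≈ 6.481.
Since ∠R is not acute, a triangle exists only if |ST| > |RS|; here |ST| ≤ |RS|, so there is no triangle.

0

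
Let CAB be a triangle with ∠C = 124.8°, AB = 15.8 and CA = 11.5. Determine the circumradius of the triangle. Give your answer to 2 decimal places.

Law of sines: sin B = CA·sin C/AB ≈ 0.59767.
Since AB ≥ CA, only the acute value applies: ∠B ≈ 36.70°.
Then ∠A = 180° − ∠C − ∠B ≈ 18.50°.
Law of sines gives BC = AB·sin A/sin C ≈ 6.1043.
Circumradius = AB/(2 sin C) ≈ 9.6207.

R ≈ 9.62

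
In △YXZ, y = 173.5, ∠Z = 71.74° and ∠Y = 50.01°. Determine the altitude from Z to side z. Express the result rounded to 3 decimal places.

h_Z ≈ 147.536

The third angle is ∠X = 180° − ∠Z − ∠Y = 58.25°.
Law of sines: x = y·sin X/sin Y ≈ 192.57.
Law of sines: z = y·sin Z/sin Y ≈ 215.05.
Area = ½·y·x·sin Z ≈ 15864.
The altitude from Z has length 2·area/z ≈ 147.54.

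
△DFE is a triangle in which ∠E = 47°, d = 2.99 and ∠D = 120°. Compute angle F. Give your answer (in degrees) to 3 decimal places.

13.000

The third angle is ∠F = 180° − ∠E − ∠D = 13.00°.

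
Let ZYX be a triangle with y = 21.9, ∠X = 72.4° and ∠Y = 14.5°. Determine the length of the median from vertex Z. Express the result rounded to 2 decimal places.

m_Z ≈ 42.52

The third angle is ∠Z = 180° − ∠Y − ∠X = 93.10°.
Law of sines: z = y·sin Z/sin Y ≈ 87.339.
Law of sines: x = y·sin X/sin Y ≈ 83.373.
Median from Z: ½√(2·y² + 2·x² − z²) ≈ 42.524.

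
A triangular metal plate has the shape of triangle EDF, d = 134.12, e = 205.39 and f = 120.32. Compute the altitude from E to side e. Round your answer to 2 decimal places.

Semiperimeter s = (205.39 + 134.12 + 120.32)/2 = 229.91.
Heron's formula: area = √(229.91·24.525·95.795·109.59) ≈ 7694.
The altitude from E has length 2·area/e ≈ 74.921.

h_E ≈ 74.92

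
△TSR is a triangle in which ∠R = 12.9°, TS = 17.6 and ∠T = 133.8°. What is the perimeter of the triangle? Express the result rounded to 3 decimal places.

The third angle is ∠S = 180° − ∠R − ∠T = 33.30°.
Law of sines: SR = TS·sin T/sin R ≈ 56.9.
Law of sines: RT = TS·sin S/sin R ≈ 43.282.
Semiperimeter s = (56.9+43.282+17.6)/2 = 58.891.
Perimeter = 56.9 + 43.282 + 17.6 = 117.78.

117.783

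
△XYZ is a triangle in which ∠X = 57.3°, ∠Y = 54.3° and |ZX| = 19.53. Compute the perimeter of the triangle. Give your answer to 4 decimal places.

The third angle is ∠Z = 180° − ∠X − ∠Y = 68.40°.
Law of sines: |YZ| = |ZX|·sin X/sin Y ≈ 20.238.
Law of sines: |XY| = |ZX|·sin Z/sin Y ≈ 22.36.
Semiperimeter s = (20.238+19.53+22.36)/2 = 31.064.
Perimeter = 20.238 + 19.53 + 22.36 = 62.128.

62.1281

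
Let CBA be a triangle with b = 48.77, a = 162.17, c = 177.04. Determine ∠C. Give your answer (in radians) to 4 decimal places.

By the law of cosines, cos C = (b² + a² − c²) / (2·b·a) ≈ -0.16851, so ∠C ≈ 1.740 rad.

1.7401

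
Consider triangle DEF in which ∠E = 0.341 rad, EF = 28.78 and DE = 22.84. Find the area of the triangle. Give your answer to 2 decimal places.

Area = ½·DE·EF·sin E ≈ 109.92.

area ≈ 109.92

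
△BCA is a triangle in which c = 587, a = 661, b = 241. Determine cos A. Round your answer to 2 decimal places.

cos A ≈ -0.12

By the law of cosines, cos A = (b² + c² − a²) / (2·b·c) ≈ -0.12113, so ∠A ≈ 96.96°.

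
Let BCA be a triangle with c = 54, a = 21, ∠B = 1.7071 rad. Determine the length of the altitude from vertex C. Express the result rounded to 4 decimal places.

20.8052

By the law of cosines, b² = c² + a² − 2·c·a·cos B = 3665.2, so b ≈ 60.541.
Area = ½·c·a·sin B ≈ 561.74.
The altitude from C has length 2·area/c ≈ 20.805.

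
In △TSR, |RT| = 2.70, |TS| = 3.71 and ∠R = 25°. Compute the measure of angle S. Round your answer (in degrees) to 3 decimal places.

∠S ≈ 17.913°

Law of sines: sin S = |RT|·sin R/|TS| ≈ 0.30757.
Since |TS| ≥ |RT|, only the acute value applies: ∠S ≈ 17.91°.
Then ∠T = 180° − ∠R − ∠S ≈ 137.09°.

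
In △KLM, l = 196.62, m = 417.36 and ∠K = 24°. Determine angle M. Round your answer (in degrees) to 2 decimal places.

∠M ≈ 137.41°

By the law of cosines, k² = l² + m² − 2·l·m·cos K = 62915, so k ≈ 250.83.
Law of cosines again: cos M = (k² + l² − m²)/(2·k·l) ≈ -0.73619, so ∠M ≈ 137.41°.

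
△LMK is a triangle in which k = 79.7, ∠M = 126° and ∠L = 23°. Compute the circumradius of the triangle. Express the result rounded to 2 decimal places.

The third angle is ∠K = 180° − ∠L − ∠M = 31.00°.
Law of sines: l = k·sin L/sin K ≈ 60.464.
Law of sines: m = k·sin M/sin K ≈ 125.19.
Circumradius = k/(2 sin K) ≈ 77.373.

R ≈ 77.37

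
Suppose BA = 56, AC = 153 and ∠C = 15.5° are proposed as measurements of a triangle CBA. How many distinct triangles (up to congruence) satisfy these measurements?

AC·sin C = 153·sin(15.5°) ≈ 40.89.
Since AC sin C < BA < AC (40.89 < 56 < 153), two triangles exist.

2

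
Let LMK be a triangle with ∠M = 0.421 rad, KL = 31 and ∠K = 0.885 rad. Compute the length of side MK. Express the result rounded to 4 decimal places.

The third angle is ∠L = π − ∠M − ∠K = 1.836 rad.
Law of sines: MK = KL·sin L/sin M ≈ 73.211.

73.2113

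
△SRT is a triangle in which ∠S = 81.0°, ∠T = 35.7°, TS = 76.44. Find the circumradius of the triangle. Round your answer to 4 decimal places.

The third angle is ∠R = 180° − ∠T − ∠S = 63.30°.
Law of sines: RT = TS·sin S/sin R ≈ 84.51.
Law of sines: SR = TS·sin T/sin R ≈ 49.93.
Circumradius = TS/(2 sin R) ≈ 42.782.

42.7818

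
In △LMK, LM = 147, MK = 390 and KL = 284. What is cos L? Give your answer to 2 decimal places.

By the law of cosines, cos L = (KL² + LM² − MK²) / (2·KL·LM) ≈ -0.59685, so ∠L ≈ 126.64°.

cos L ≈ -0.60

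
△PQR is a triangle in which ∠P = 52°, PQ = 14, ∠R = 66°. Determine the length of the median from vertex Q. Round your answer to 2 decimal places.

The third angle is ∠Q = 180° − ∠R − ∠P = 62.00°.
Law of sines: QR = PQ·sin P/sin R ≈ 12.076.
Law of sines: RP = PQ·sin Q/sin R ≈ 13.531.
Median from Q: ½√(2·PQ² + 2·QR² − RP²) ≈ 11.187.

m_Q ≈ 11.19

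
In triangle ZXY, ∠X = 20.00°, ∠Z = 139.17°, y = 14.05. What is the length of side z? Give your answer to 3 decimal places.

25.833

The third angle is ∠Y = 180° − ∠Z − ∠X = 20.83°.
Law of sines: z = y·sin Z/sin Y ≈ 25.833.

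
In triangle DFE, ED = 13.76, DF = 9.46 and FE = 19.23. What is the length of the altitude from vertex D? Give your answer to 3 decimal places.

Semiperimeter s = (19.23 + 13.76 + 9.46)/2 = 21.225.
Heron's formula: area = √(21.225·1.995·7.465·11.765) ≈ 60.983.
The altitude from D has length 2·area/FE ≈ 6.3424.

6.342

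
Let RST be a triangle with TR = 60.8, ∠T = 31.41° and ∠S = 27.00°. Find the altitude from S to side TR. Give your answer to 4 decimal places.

The third angle is ∠R = 180° − ∠S − ∠T = 121.59°.
Law of sines: ST = TR·sin R/sin S ≈ 114.08.
Law of sines: RS = TR·sin T/sin S ≈ 69.795.
Area = ½·TR·ST·sin T ≈ 1807.4.
The altitude from S has length 2·area/TR ≈ 59.453.

59.4530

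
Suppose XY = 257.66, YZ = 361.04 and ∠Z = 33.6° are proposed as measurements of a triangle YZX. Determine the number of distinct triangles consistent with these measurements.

YZ·sin Z = 361.04·sin(33.6°) ≈ 199.8.
Since YZ sin Z < XY < YZ (199.8 < 257.66 < 361.04), two triangles exist.

2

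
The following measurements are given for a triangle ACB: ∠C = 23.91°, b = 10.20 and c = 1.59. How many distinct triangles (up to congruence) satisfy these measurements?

0

b·sin C = 10.20·sin(23.91°) ≈ 4.134.
Since c = 1.59 < 4.134 = b sin C, no triangle exists.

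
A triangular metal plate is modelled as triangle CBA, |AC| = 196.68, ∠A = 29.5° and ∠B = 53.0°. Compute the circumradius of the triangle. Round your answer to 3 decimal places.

The third angle is ∠C = 180° − ∠B − ∠A = 97.50°.
Law of sines: |BA| = |AC|·sin C/sin B ≈ 244.16.
Law of sines: |CB| = |AC|·sin A/sin B ≈ 121.27.
Circumradius = |AC|/(2 sin B) ≈ 123.14.

R ≈ 123.135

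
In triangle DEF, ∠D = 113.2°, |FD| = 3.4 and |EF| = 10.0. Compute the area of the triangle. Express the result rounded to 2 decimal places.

Law of sines: sin E = |FD|·sin D/|EF| ≈ 0.31251.
Since |EF| ≥ |FD|, only the acute value applies: ∠E ≈ 18.21°.
Then ∠F = 180° − ∠D − ∠E ≈ 48.59°.
Law of sines gives |DE| = |EF|·sin F/sin D ≈ 8.1598.
Area = ½·|EF|·|FD|·sin F ≈ 12.75.

12.75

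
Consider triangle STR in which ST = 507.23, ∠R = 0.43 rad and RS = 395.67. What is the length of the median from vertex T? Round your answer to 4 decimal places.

m_T ≈ 664.6243

Law of sines: sin T = RS·sin R/ST ≈ 0.32518.
Since ST ≥ RS, only the acute value applies: ∠T ≈ 0.331 rad.
Then ∠S = π − ∠R − ∠T ≈ 2.380 rad.
Law of sines gives TR = ST·sin S/sin R ≈ 839.31.
Median from T: ½√(2·ST² + 2·TR² − RS²) ≈ 664.62.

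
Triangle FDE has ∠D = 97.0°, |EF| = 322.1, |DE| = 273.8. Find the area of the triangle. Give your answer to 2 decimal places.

Law of sines: sin F = |DE|·sin D/|EF| ≈ 0.84371.
Since |EF| ≥ |DE|, only the acute value applies: ∠F ≈ 57.53°.
Then ∠E = 180° − ∠D − ∠F ≈ 25.47°.
Law of sines gives |FD| = |EF|·sin E/sin D ≈ 139.53.
Area = ½·|EF|·|DE|·sin E ≈ 18960.

18959.95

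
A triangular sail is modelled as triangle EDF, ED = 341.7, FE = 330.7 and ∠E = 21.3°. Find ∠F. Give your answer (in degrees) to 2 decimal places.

∠F ≈ 84.32°

By the law of cosines, DF² = FE² + ED² − 2·FE·ED·cos E = 15559, so DF ≈ 124.73.
Law of cosines again: cos F = (DF² + FE² − ED²)/(2·DF·FE) ≈ 0.09894, so ∠F ≈ 84.32°.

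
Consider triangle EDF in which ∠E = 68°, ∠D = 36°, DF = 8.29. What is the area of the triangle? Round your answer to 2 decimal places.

21.14

The third angle is ∠F = 180° − ∠E − ∠D = 76.00°.
Law of sines: FE = DF·sin D/sin E ≈ 5.2554.
Law of sines: ED = DF·sin F/sin E ≈ 8.6755.
Area = ½·DF·FE·sin F ≈ 21.137.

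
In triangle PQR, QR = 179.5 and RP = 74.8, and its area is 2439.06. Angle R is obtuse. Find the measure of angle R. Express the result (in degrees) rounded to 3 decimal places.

From area = ½·QR·RP·sin R, we get sin R = 2·area/(QR·RP) ≈ 0.36332.
Taking the obtuse solution, ∠R ≈ 158.70°.

∠R ≈ 158.696°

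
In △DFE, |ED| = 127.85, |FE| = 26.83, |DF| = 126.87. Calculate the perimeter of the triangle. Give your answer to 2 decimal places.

Perimeter = 26.83 + 127.85 + 126.87 = 281.55.

perimeter ≈ 281.55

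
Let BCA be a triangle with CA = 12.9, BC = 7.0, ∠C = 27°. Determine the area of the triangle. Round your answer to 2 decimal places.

20.50

Area = ½·BC·CA·sin C ≈ 20.498.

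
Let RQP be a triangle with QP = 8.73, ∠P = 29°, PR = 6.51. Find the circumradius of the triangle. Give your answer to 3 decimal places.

By the law of cosines, RQ² = QP² + PR² − 2·QP·PR·cos P = 19.18, so RQ ≈ 4.3795.
Area = ½·QP·PR·sin P ≈ 13.776.
Circumradius = RQ/(2 sin P) ≈ 4.5167.

4.517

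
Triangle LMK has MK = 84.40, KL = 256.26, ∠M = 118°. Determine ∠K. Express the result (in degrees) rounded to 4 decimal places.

∠K ≈ 45.0941°

Law of sines: sin L = MK·sin M/KL ≈ 0.29080.
Since KL ≥ MK, only the acute value applies: ∠L ≈ 16.91°.
Then ∠K = 180° − ∠M − ∠L ≈ 45.09°.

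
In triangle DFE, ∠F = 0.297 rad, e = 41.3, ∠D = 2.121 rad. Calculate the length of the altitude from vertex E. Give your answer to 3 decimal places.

The third angle is ∠E = π − ∠D − ∠F = 0.724 rad.
Law of sines: d = e·sin D/sin E ≈ 53.173.
Law of sines: f = e·sin F/sin E ≈ 18.255.
Area = ½·e·d·sin F ≈ 321.34.
The altitude from E has length 2·area/e ≈ 15.561.

h_E ≈ 15.561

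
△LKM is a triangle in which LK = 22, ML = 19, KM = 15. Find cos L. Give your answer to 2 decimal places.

By the law of cosines, cos L = (ML² + LK² − KM²) / (2·ML·LK) ≈ 0.74163, so ∠L ≈ 42.13°.

cos L ≈ 0.74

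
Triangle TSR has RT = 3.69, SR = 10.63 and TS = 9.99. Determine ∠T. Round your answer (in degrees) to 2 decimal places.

By the law of cosines, cos T = (RT² + TS² − SR²) / (2·RT·TS) ≈ 0.00569, so ∠T ≈ 89.67°.

89.67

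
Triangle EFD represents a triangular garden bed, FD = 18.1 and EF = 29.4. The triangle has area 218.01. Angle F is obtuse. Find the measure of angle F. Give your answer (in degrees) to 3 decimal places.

From area = ½·EF·FD·sin F, we get sin F = 2·area/(EF·FD) ≈ 0.81937.
Taking the obtuse solution, ∠F ≈ 124.98°.

∠F ≈ 124.978°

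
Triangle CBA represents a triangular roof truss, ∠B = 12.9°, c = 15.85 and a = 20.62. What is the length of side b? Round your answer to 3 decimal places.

By the law of cosines, b² = a² + c² − 2·a·c·cos B = 39.25, so b ≈ 6.265.

6.265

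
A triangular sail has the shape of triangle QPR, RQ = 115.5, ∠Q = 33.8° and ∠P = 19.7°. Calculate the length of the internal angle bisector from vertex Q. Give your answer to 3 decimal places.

t_Q ≈ 155.722

The third angle is ∠R = 180° − ∠Q − ∠P = 126.50°.
Law of sines: PR = RQ·sin Q/sin P ≈ 190.61.
Law of sines: QP = RQ·sin R/sin P ≈ 275.43.
The bisector from Q has length 2·RQ·QP·cos(∠Q/2)/(RQ+QP) ≈ 155.72.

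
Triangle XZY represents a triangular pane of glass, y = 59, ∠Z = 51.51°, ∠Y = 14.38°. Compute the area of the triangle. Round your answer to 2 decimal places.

area ≈ 5006.91

The third angle is ∠X = 180° − ∠Z − ∠Y = 114.11°.
Law of sines: x = y·sin X/sin Y ≈ 216.84.
Law of sines: z = y·sin Z/sin Y ≈ 185.95.
Area = ½·y·x·sin Z ≈ 5006.9.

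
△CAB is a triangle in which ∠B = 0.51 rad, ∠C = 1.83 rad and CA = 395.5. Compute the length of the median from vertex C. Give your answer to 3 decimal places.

m_C ≈ 307.089

The third angle is ∠A = π − ∠B − ∠C = 0.802 rad.
Law of sines: AB = CA·sin C/sin B ≈ 783.09.
Law of sines: BC = CA·sin A/sin B ≈ 582.07.
Median from C: ½√(2·BC² + 2·CA² − AB²) ≈ 307.09.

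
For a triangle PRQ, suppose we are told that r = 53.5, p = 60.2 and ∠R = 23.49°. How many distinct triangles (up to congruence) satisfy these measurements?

p·sin R = 60.2·sin(23.49°) ≈ 24.
Since p sin R < r < p (24 < 53.5 < 60.2), two triangles exist.

2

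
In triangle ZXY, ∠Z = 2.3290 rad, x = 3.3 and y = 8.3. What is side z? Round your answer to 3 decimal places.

By the law of cosines, z² = x² + y² − 2·x·y·cos Z = 117.45, so z ≈ 10.837.

10.837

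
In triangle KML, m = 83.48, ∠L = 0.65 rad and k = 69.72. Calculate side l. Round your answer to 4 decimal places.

By the law of cosines, l² = k² + m² − 2·k·m·cos L = 2563, so l ≈ 50.626.

50.6262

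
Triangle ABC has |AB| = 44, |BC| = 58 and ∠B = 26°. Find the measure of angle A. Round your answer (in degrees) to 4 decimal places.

∠A ≈ 107.7322°

By the law of cosines, |CA|² = |AB|² + |BC|² − 2·|AB|·|BC|·cos B = 712.56, so |CA| ≈ 26.694.
Law of cosines again: cos A = (|CA|² + |AB|² − |BC|²)/(2·|CA|·|AB|) ≈ -0.30457, so ∠A ≈ 107.73°.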